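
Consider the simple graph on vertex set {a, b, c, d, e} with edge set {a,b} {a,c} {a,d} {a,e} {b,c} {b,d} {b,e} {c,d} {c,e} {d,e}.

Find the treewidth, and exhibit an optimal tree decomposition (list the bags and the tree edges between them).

Treewidth 4.
One such decomposition:
Bags: B1 = {a, b, c, d, e}
Tree: (single bag)

With just one bag of size 5, the width is 5 − 1 = 4, so tw(G) ≤ 4. Conversely, {a, b, c, d, e} is a clique of size 5, and the vertices of any clique must share a bag in every tree decomposition; so some bag has ≥ 5 vertices and tw(G) ≥ 4. Combining the bounds, tw(G) = 4.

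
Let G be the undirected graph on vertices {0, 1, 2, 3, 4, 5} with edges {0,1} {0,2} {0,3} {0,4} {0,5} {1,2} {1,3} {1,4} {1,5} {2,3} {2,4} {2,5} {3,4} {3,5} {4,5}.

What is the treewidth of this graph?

5

A width-5 tree decomposition is:
Bags: B1 = {0, 1, 2, 3, 4, 5}
Tree: (single bag)
A single bag containing all 6 vertices is trivially a valid decomposition of width 5. For the lower bound, the 6 vertices {0, 1, 2, 3, 4, 5} are pairwise adjacent, and any tree decomposition puts a clique entirely inside one bag — forcing width ≥ 5. Combining the bounds, tw(G) = 5.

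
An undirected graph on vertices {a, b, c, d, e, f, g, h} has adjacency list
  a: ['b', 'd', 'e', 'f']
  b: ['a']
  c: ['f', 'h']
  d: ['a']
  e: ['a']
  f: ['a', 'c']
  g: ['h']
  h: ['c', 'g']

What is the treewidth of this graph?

1

A width-1 tree decomposition is:
Bags: B1 = {a, f}  B2 = {c, f}  B3 = {a, b}  B4 = {a, e}  B5 = {c, h}  B6 = {g, h}  B7 = {a, d}
Tree: B1–B2, B1–B3, B3–B4, B2–B5, B5–B6, B1–B7
The largest bag has 2 vertices, giving width 1; this decomposition certifies tw(G) ≤ 1. G has an edge, so its treewidth is at least 1. Hence tw(G) = 1 exactly.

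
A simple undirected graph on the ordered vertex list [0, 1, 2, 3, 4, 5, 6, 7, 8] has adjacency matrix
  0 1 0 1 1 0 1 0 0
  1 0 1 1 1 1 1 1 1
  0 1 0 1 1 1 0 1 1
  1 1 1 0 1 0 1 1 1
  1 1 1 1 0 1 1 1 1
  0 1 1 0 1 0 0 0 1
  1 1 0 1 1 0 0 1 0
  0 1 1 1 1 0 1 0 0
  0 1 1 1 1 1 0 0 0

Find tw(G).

A width-4 tree decomposition is:
Bags: B1 = {1, 2, 3, 4, 7}  B2 = {1, 2, 3, 4, 8}  B3 = {1, 3, 4, 6, 7}  B4 = {1, 2, 4, 5, 8}  B5 = {0, 1, 3, 4, 6}
Tree: B1–B2, B1–B3, B2–B4, B3–B5
Every bag has size at most 5, so the width is 5 − 1 = 4 and tw(G) ≤ 4. For the lower bound, the 5 vertices {0, 1, 3, 4, 6} are pairwise adjacent, and any tree decomposition puts a clique entirely inside one bag — forcing width ≥ 4. Hence tw(G) = 4 exactly.

4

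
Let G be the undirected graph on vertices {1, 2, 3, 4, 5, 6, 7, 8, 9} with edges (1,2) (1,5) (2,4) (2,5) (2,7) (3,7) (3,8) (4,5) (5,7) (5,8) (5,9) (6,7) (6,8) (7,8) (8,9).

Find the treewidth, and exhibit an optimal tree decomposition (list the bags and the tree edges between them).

The largest bag has 3 vertices, giving width 2; this decomposition certifies tw(G) ≤ 2. For the lower bound, the 3 vertices {3, 7, 8} are pairwise adjacent, and any tree decomposition puts a clique entirely inside one bag — forcing width ≥ 2. Hence tw(G) = 2 exactly.

Treewidth 2.
One such decomposition:
Bags: B1 = {5, 8, 9}  B2 = {5, 7, 8}  B3 = {3, 7, 8}  B4 = {2, 5, 7}  B5 = {6, 7, 8}  B6 = {2, 4, 5}  B7 = {1, 2, 5}
Tree: B1–B2, B2–B3, B2–B4, B2–B5, B4–B6, B4–B7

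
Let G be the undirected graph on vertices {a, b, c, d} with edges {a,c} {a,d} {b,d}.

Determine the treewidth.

1

A width-1 tree decomposition is:
Bags: B1 = {a, c}  B2 = {a, d}  B3 = {b, d}
Tree: B1–B2, B2–B3
The largest bag has 2 vertices, giving width 1; this decomposition certifies tw(G) ≤ 1. Any graph with an edge has treewidth ≥ 1, and G has the edge c–a. Hence tw(G) = 1 exactly.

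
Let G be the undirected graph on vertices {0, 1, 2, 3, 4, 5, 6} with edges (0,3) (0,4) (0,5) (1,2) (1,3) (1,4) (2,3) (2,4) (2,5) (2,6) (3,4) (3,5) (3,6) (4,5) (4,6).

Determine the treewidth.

A width-3 tree decomposition is:
Bags: B1 = {2, 3, 4, 5}  B2 = {0, 3, 4, 5}  B3 = {1, 2, 3, 4}  B4 = {2, 3, 4, 6}
Tree: B1–B2, B1–B3, B1–B4
Each bag holds 4 vertices, so the decomposition has width 3, which upper-bounds the treewidth. On the other hand G contains the 4-clique {0, 3, 4, 5}. A clique must lie in a single bag of any decomposition, so no decomposition can have width below 3. The upper and lower bounds meet at 3, so that is the treewidth.

3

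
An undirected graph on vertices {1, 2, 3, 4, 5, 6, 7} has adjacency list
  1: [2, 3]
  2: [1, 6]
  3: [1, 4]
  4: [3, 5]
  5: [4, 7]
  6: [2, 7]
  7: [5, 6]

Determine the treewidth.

A width-2 tree decomposition is:
Bags: B1 = {1, 3, 4}  B2 = {1, 2, 4}  B3 = {2, 4, 6}  B4 = {4, 6, 7}  B5 = {4, 5, 7}
Tree: B1–B2, B2–B3, B3–B4, B4–B5
Every bag has size at most 3, so the width is 3 − 1 = 2 and tw(G) ≤ 2. For the lower bound, G contains the cycle 4–3–1–2–6–7–5–4, so G is not a forest; only forests have treewidth ≤ 1, hence tw(G) ≥ 2. Hence tw(G) = 2 exactly.

2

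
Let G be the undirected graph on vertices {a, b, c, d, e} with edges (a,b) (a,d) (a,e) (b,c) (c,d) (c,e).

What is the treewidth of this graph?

2

A width-2 tree decomposition is:
Bags: B1 = {a, c, d}  B2 = {a, c, e}  B3 = {a, b, c}
Tree: B1–B2, B2–B3
Every bag has size at most 3, so the width is 3 − 1 = 2 and tw(G) ≤ 2. For the lower bound, G contains the cycle c–d–a–e–c, so G is not a forest; only forests have treewidth ≤ 1, hence tw(G) ≥ 2. Therefore the treewidth is 2.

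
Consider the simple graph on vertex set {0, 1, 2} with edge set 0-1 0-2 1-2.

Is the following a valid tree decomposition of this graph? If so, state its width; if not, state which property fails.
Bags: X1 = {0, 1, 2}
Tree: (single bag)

Yes; width 2.

Vertex coverage: the bags together contain {0, 1, 2}, the full vertex set. Edge coverage: each edge of G has both endpoints in at least one bag. Running intersection: for every vertex, the bags containing it form a connected subtree. All three properties hold, so this is a valid tree decomposition of width max|bag| − 1 = 2, and hence tw(G) ≤ 2.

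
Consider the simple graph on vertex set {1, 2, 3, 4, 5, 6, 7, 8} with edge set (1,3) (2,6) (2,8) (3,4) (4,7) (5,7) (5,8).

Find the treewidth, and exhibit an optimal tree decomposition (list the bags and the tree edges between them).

Treewidth 1.
One optimal decomposition is:
Bags: B1 = {2, 6}  B2 = {2, 8}  B3 = {5, 8}  B4 = {5, 7}  B5 = {4, 7}  B6 = {3, 4}  B7 = {1, 3}
Tree: B1–B2, B2–B3, B3–B4, B4–B5, B5–B6, B6–B7

The largest bag has 2 vertices, giving width 1; this decomposition certifies tw(G) ≤ 1. Since G has at least one edge (e.g. 6–2), it is not an edgeless graph, so tw(G) ≥ 1. Therefore the treewidth is 1.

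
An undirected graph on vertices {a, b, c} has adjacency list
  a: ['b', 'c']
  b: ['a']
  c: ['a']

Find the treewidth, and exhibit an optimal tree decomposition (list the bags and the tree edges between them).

Treewidth 1.
Bags: B1 = {a, b}  B2 = {a, c}
Tree: B1–B2

Every bag has size at most 2, so the width is 2 − 1 = 1 and tw(G) ≤ 1. Any graph with an edge has treewidth ≥ 1, and G has the edge a–b. The upper and lower bounds meet at 1, so that is the treewidth.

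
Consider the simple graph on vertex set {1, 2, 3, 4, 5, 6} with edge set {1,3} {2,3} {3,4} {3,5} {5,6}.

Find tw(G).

1

A width-1 tree decomposition is:
Bags: B1 = {3, 5}  B2 = {5, 6}  B3 = {3, 4}  B4 = {2, 3}  B5 = {1, 3}
Tree: B1–B2, B1–B3, B1–B4, B1–B5
The largest bag has 2 vertices, giving width 1; this decomposition certifies tw(G) ≤ 1. G has an edge, so its treewidth is at least 1. The upper and lower bounds meet at 1, so that is the treewidth.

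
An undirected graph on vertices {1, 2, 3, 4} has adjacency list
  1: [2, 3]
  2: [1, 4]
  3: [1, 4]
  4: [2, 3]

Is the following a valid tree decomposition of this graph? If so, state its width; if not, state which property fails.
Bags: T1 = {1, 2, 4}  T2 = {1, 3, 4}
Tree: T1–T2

Yes; width 2.

Checking the three conditions: (i) the bags cover all of {1, 2, 3, 4}; (ii) for each edge, some bag contains both endpoints; (iii) the bags containing any fixed vertex form a subtree. All hold, so the decomposition is valid with width 3 − 1 = 2.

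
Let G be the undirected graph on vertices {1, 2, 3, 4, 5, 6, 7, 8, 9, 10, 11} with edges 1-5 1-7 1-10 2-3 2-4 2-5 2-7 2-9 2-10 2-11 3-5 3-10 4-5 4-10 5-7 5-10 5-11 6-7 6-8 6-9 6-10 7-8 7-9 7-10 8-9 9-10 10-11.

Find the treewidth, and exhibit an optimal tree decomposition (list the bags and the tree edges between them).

Each bag holds 4 vertices, so the decomposition has width 3, which upper-bounds the treewidth. Conversely, {6, 7, 8, 9} is a clique of size 4, and the vertices of any clique must share a bag in every tree decomposition; so some bag has ≥ 4 vertices and tw(G) ≥ 3. Therefore the treewidth is 3.

Treewidth 3.
One optimal decomposition is:
Bags: B1 = {2, 5, 10, 11}  B2 = {2, 5, 7, 10}  B3 = {2, 7, 9, 10}  B4 = {2, 3, 5, 10}  B5 = {6, 7, 9, 10}  B6 = {1, 5, 7, 10}  B7 = {6, 7, 8, 9}  B8 = {2, 4, 5, 10}
Tree: B1–B2, B2–B3, B1–B4, B3–B5, B2–B6, B5–B7, B2–B8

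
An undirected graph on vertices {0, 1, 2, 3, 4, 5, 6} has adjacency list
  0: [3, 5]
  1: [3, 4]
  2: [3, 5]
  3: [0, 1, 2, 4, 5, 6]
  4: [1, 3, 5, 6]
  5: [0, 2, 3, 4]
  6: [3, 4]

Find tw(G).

A width-2 tree decomposition is:
Bags: B1 = {3, 4, 5}  B2 = {1, 3, 4}  B3 = {2, 3, 5}  B4 = {3, 4, 6}  B5 = {0, 3, 5}
Tree: B1–B2, B1–B3, B1–B4, B1–B5
The largest bag has 3 vertices, giving width 2; this decomposition certifies tw(G) ≤ 2. On the other hand G contains the 3-clique {0, 3, 5}. A clique must lie in a single bag of any decomposition, so no decomposition can have width below 2. Therefore the treewidth is 2.

2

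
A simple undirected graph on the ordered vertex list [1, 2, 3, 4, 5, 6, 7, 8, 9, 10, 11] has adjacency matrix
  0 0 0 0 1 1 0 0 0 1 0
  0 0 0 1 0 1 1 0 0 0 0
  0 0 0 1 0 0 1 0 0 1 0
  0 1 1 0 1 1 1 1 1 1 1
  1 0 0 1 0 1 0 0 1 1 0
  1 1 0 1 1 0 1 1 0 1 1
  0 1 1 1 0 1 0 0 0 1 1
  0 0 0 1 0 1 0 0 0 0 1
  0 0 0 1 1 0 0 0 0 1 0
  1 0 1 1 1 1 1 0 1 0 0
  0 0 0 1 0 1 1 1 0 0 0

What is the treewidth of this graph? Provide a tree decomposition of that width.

The largest bag has 4 vertices, giving width 3; this decomposition certifies tw(G) ≤ 3. Conversely, {1, 5, 6, 10} is a clique of size 4, and the vertices of any clique must share a bag in every tree decomposition; so some bag has ≥ 4 vertices and tw(G) ≥ 3. The upper and lower bounds meet at 3, so that is the treewidth.

Treewidth 3.
Bags: B1 = {4, 5, 6, 10}  B2 = {4, 6, 7, 10}  B3 = {2, 4, 6, 7}  B4 = {4, 6, 7, 11}  B5 = {3, 4, 7, 10}  B6 = {4, 5, 9, 10}  B7 = {4, 6, 8, 11}  B8 = {1, 5, 6, 10}
Tree: B1–B2, B2–B3, B3–B4, B2–B5, B1–B6, B4–B7, B1–B8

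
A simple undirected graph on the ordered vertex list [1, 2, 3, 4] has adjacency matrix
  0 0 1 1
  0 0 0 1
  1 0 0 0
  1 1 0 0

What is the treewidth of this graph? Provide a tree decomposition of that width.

Treewidth 1.
One such decomposition:
Bags: B1 = {2, 4}  B2 = {1, 4}  B3 = {1, 3}
Tree: B1–B2, B2–B3

Every bag has size at most 2, so the width is 2 − 1 = 1 and tw(G) ≤ 1. Since G has at least one edge (e.g. 4–2), it is not an edgeless graph, so tw(G) ≥ 1. Hence tw(G) = 1 exactly.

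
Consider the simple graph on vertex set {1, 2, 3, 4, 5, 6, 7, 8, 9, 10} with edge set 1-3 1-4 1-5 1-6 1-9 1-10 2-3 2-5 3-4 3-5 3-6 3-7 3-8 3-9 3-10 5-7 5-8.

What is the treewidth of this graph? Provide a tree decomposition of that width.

Treewidth 2.
Bags: B1 = {3, 5, 7}  B2 = {1, 3, 5}  B3 = {1, 3, 4}  B4 = {1, 3, 6}  B5 = {1, 3, 10}  B6 = {3, 5, 8}  B7 = {2, 3, 5}  B8 = {1, 3, 9}
Tree: B1–B2, B2–B3, B3–B4, B4–B5, B2–B6, B1–B7, B3–B8

Each bag holds 3 vertices, so the decomposition has width 2, which upper-bounds the treewidth. Conversely, {3, 5, 8} is a clique of size 3, and the vertices of any clique must share a bag in every tree decomposition; so some bag has ≥ 3 vertices and tw(G) ≥ 2. Therefore the treewidth is 2.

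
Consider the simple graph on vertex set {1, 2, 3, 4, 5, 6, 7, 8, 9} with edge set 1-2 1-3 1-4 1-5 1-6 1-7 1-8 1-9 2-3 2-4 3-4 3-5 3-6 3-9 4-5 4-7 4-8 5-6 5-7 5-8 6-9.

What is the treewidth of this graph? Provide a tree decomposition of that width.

Treewidth 3.
One such decomposition:
Bags: B1 = {1, 4, 5, 8}  B2 = {1, 3, 4, 5}  B3 = {1, 3, 5, 6}  B4 = {1, 2, 3, 4}  B5 = {1, 3, 6, 9}  B6 = {1, 4, 5, 7}
Tree: B1–B2, B2–B3, B2–B4, B3–B5, B1–B6

Every bag has size at most 4, so the width is 4 − 1 = 3 and tw(G) ≤ 3. For the lower bound, the 4 vertices {1, 4, 5, 8} are pairwise adjacent, and any tree decomposition puts a clique entirely inside one bag — forcing width ≥ 3. Hence tw(G) = 3 exactly.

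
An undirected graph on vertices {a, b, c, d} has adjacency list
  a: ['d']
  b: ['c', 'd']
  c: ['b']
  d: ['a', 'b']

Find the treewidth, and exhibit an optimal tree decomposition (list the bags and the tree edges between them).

Each bag holds 2 vertices, so the decomposition has width 1, which upper-bounds the treewidth. Since G has at least one edge (e.g. d–a), it is not an edgeless graph, so tw(G) ≥ 1. Combining the bounds, tw(G) = 1.

Treewidth 1.
One such decomposition:
Bags: B1 = {a, d}  B2 = {b, d}  B3 = {b, c}
Tree: B1–B2, B2–B3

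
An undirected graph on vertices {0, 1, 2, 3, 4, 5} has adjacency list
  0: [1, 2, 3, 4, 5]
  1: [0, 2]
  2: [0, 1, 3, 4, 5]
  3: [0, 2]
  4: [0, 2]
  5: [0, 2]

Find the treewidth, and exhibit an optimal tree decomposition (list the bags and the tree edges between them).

Each bag holds 3 vertices, so the decomposition has width 2, which upper-bounds the treewidth. On the other hand G contains the 3-clique {0, 1, 2}. A clique must lie in a single bag of any decomposition, so no decomposition can have width below 2. Therefore the treewidth is 2.

Treewidth 2.
One such decomposition:
Bags: B1 = {0, 2, 3}  B2 = {0, 1, 2}  B3 = {0, 2, 5}  B4 = {0, 2, 4}
Tree: B1–B2, B2–B3, B2–B4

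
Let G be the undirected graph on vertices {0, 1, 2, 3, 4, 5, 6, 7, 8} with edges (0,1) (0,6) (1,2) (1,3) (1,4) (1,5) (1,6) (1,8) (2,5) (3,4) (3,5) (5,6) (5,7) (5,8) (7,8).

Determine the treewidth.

2

A width-2 tree decomposition is:
Bags: B1 = {1, 3, 5}  B2 = {1, 5, 6}  B3 = {1, 5, 8}  B4 = {5, 7, 8}  B5 = {1, 3, 4}  B6 = {0, 1, 6}  B7 = {1, 2, 5}
Tree: B1–B2, B2–B3, B3–B4, B1–B5, B2–B6, B3–B7
Every bag has size at most 3, so the width is 3 − 1 = 2 and tw(G) ≤ 2. For the lower bound, the 3 vertices {0, 1, 6} are pairwise adjacent, and any tree decomposition puts a clique entirely inside one bag — forcing width ≥ 2. Combining the bounds, tw(G) = 2.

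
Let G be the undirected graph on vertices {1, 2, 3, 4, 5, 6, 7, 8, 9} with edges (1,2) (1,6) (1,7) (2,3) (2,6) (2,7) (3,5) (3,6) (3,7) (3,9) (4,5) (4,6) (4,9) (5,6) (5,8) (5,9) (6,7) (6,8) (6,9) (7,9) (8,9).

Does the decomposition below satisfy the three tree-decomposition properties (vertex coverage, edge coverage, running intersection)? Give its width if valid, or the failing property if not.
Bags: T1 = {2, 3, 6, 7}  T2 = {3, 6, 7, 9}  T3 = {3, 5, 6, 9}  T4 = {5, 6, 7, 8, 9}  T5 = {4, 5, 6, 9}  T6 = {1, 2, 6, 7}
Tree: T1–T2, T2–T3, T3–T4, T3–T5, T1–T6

A tree decomposition must satisfy three properties: every vertex lies in some bag; for every edge, both endpoints lie together in some bag; and for every vertex, the bags containing it form a connected subtree. Here bags containing vertex 7 are not connected in the tree, so the decomposition is invalid.

No — bags containing vertex 7 are not connected in the tree.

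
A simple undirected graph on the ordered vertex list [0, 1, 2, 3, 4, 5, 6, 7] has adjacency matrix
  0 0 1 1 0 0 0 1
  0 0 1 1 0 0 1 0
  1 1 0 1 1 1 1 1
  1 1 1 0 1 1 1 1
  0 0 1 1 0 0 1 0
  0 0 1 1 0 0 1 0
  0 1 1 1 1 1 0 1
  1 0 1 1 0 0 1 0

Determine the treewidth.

3

A width-3 tree decomposition is:
Bags: B1 = {2, 3, 6, 7}  B2 = {2, 3, 4, 6}  B3 = {2, 3, 5, 6}  B4 = {1, 2, 3, 6}  B5 = {0, 2, 3, 7}
Tree: B1–B2, B2–B3, B3–B4, B1–B5
Every bag has size at most 4, so the width is 4 − 1 = 3 and tw(G) ≤ 3. On the other hand G contains the 4-clique {0, 2, 3, 7}. A clique must lie in a single bag of any decomposition, so no decomposition can have width below 3. Therefore the treewidth is 3.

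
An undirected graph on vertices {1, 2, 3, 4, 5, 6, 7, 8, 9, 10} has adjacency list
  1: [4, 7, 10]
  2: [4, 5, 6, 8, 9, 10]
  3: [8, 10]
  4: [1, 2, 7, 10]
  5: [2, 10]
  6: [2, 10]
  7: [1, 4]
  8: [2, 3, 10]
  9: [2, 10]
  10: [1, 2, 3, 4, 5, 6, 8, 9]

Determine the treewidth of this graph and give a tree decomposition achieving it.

The largest bag has 3 vertices, giving width 2; this decomposition certifies tw(G) ≤ 2. For the lower bound, the 3 vertices {1, 4, 10} are pairwise adjacent, and any tree decomposition puts a clique entirely inside one bag — forcing width ≥ 2. Therefore the treewidth is 2.

Treewidth 2.
Bags: B1 = {2, 4, 10}  B2 = {2, 8, 10}  B3 = {2, 5, 10}  B4 = {2, 9, 10}  B5 = {1, 4, 10}  B6 = {2, 6, 10}  B7 = {3, 8, 10}  B8 = {1, 4, 7}
Tree: B1–B2, B1–B3, B2–B4, B1–B5, B4–B6, B2–B7, B5–B8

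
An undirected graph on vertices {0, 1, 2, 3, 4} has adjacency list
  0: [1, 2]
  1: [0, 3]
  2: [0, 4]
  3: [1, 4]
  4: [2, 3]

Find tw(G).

A width-2 tree decomposition is:
Bags: B1 = {0, 2, 4}  B2 = {0, 1, 4}  B3 = {1, 3, 4}
Tree: B1–B2, B2–B3
Every bag has size at most 3, so the width is 3 − 1 = 2 and tw(G) ≤ 2. Since 4–2–0–1–3–4 is a cycle in G, G is not acyclic. Forests are exactly the graphs of treewidth ≤ 1, so tw(G) ≥ 2. The upper and lower bounds meet at 2, so that is the treewidth.

2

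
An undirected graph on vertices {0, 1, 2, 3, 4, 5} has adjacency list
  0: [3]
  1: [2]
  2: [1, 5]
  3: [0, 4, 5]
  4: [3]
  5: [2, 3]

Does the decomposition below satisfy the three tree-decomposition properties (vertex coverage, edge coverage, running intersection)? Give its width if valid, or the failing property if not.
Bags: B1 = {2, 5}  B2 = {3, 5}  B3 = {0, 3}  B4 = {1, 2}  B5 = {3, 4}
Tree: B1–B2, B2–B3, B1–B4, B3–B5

Yes; width 1.

Vertex coverage: the bags together contain {0, 1, 2, 3, 4, 5}, the full vertex set. Edge coverage: each edge of G has both endpoints in at least one bag. Running intersection: for every vertex, the bags containing it form a connected subtree. All three properties hold, so this is a valid tree decomposition of width max|bag| − 1 = 1, and hence tw(G) ≤ 1.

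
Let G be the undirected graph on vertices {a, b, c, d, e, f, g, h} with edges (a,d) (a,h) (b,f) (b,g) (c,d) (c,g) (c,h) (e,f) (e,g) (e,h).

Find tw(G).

2

A width-2 tree decomposition is:
Bags: B1 = {a, c, d}  B2 = {a, c, h}  B3 = {c, g, h}  B4 = {e, g, h}  B5 = {b, e, g}  B6 = {b, e, f}
Tree: B1–B2, B2–B3, B3–B4, B4–B5, B5–B6
Each bag holds 3 vertices, so the decomposition has width 2, which upper-bounds the treewidth. The edges d–a–h–c–d form a cycle, so G is not a tree and its treewidth is at least 2. The upper and lower bounds meet at 2, so that is the treewidth.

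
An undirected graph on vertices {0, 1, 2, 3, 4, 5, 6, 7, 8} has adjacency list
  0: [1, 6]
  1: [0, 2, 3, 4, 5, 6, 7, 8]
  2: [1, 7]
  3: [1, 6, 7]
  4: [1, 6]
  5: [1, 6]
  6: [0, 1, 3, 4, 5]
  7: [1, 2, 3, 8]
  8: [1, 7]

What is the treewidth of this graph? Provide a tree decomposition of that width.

Each bag holds 3 vertices, so the decomposition has width 2, which upper-bounds the treewidth. For the lower bound, the 3 vertices {1, 7, 8} are pairwise adjacent, and any tree decomposition puts a clique entirely inside one bag — forcing width ≥ 2. Combining the bounds, tw(G) = 2.

Treewidth 2.
One such decomposition:
Bags: B1 = {1, 3, 7}  B2 = {1, 2, 7}  B3 = {1, 3, 6}  B4 = {1, 7, 8}  B5 = {1, 4, 6}  B6 = {0, 1, 6}  B7 = {1, 5, 6}
Tree: B1–B2, B1–B3, B2–B4, B3–B5, B3–B6, B6–B7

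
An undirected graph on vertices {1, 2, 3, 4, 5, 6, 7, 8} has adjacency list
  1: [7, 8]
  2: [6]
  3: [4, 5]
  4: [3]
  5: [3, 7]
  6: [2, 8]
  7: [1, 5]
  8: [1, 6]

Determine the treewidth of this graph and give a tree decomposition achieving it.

Treewidth 1.
Bags: B1 = {3, 4}  B2 = {3, 5}  B3 = {5, 7}  B4 = {1, 7}  B5 = {1, 8}  B6 = {6, 8}  B7 = {2, 6}
Tree: B1–B2, B2–B3, B3–B4, B4–B5, B5–B6, B6–B7

Each bag holds 2 vertices, so the decomposition has width 1, which upper-bounds the treewidth. Since G has at least one edge (e.g. 4–3), it is not an edgeless graph, so tw(G) ≥ 1. Hence tw(G) = 1 exactly.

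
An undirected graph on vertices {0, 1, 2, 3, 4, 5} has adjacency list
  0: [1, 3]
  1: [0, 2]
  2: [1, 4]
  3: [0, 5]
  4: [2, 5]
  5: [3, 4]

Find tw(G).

2

A width-2 tree decomposition is:
Bags: B1 = {0, 1, 2}  B2 = {0, 2, 4}  B3 = {0, 4, 5}  B4 = {0, 3, 5}
Tree: B1–B2, B2–B3, B3–B4
The largest bag has 3 vertices, giving width 2; this decomposition certifies tw(G) ≤ 2. For the lower bound, G contains the cycle 0–1–2–4–5–3–0, so G is not a forest; only forests have treewidth ≤ 1, hence tw(G) ≥ 2. Hence tw(G) = 2 exactly.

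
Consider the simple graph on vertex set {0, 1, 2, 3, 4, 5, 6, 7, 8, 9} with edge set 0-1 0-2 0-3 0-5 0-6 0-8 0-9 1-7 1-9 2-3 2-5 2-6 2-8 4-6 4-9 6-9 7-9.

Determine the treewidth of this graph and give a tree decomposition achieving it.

Every bag has size at most 3, so the width is 3 − 1 = 2 and tw(G) ≤ 2. For the lower bound, the 3 vertices {0, 1, 9} are pairwise adjacent, and any tree decomposition puts a clique entirely inside one bag — forcing width ≥ 2. The upper and lower bounds meet at 2, so that is the treewidth.

Treewidth 2.
One such decomposition:
Bags: B1 = {0, 2, 6}  B2 = {0, 2, 5}  B3 = {0, 6, 9}  B4 = {0, 1, 9}  B5 = {1, 7, 9}  B6 = {0, 2, 3}  B7 = {4, 6, 9}  B8 = {0, 2, 8}
Tree: B1–B2, B1–B3, B3–B4, B4–B5, B2–B6, B3–B7, B1–B8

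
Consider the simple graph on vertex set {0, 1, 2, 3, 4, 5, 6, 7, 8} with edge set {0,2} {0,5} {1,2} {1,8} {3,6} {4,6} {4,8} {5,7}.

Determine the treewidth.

1

A width-1 tree decomposition is:
Bags: B1 = {3, 6}  B2 = {4, 6}  B3 = {4, 8}  B4 = {1, 8}  B5 = {1, 2}  B6 = {0, 2}  B7 = {0, 5}  B8 = {5, 7}
Tree: B1–B2, B2–B3, B3–B4, B4–B5, B5–B6, B6–B7, B7–B8
The largest bag has 2 vertices, giving width 1; this decomposition certifies tw(G) ≤ 1. G has an edge, so its treewidth is at least 1. Hence tw(G) = 1 exactly.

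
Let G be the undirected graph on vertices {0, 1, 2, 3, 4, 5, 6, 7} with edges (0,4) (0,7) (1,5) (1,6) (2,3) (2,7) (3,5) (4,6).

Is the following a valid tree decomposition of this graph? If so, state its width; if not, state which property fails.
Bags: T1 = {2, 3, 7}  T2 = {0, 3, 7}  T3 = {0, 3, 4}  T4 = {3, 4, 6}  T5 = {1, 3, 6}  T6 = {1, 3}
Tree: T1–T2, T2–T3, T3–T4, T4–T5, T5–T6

A tree decomposition must satisfy three properties: every vertex lies in some bag; for every edge, both endpoints lie together in some bag; and for every vertex, the bags containing it form a connected subtree. Here vertex 5 appears in no bag, so the decomposition is invalid.

No — vertex 5 appears in no bag.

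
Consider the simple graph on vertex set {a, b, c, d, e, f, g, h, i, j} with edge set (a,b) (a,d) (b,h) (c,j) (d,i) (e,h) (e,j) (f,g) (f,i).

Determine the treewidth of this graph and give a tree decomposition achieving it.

Treewidth 1.
Bags: B1 = {c, j}  B2 = {e, j}  B3 = {e, h}  B4 = {b, h}  B5 = {a, b}  B6 = {a, d}  B7 = {d, i}  B8 = {f, i}  B9 = {f, g}
Tree: B1–B2, B2–B3, B3–B4, B4–B5, B5–B6, B6–B7, B7–B8, B8–B9

The largest bag has 2 vertices, giving width 1; this decomposition certifies tw(G) ≤ 1. G has an edge, so its treewidth is at least 1. The upper and lower bounds meet at 1, so that is the treewidth.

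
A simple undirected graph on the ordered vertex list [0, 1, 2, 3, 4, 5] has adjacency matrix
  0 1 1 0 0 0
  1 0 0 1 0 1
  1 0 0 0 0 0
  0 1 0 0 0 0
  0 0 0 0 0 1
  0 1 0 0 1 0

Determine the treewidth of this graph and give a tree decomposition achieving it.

The largest bag has 2 vertices, giving width 1; this decomposition certifies tw(G) ≤ 1. Since G has at least one edge (e.g. 1–5), it is not an edgeless graph, so tw(G) ≥ 1. The upper and lower bounds meet at 1, so that is the treewidth.

Treewidth 1.
One such decomposition:
Bags: B1 = {1, 5}  B2 = {4, 5}  B3 = {1, 3}  B4 = {0, 1}  B5 = {0, 2}
Tree: B1–B2, B1–B3, B1–B4, B4–B5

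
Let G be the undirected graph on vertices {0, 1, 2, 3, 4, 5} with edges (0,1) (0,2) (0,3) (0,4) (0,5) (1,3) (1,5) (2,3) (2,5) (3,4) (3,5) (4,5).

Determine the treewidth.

3

A width-3 tree decomposition is:
Bags: B1 = {0, 3, 4, 5}  B2 = {0, 2, 3, 5}  B3 = {0, 1, 3, 5}
Tree: B1–B2, B1–B3
Every bag has size at most 4, so the width is 4 − 1 = 3 and tw(G) ≤ 3. On the other hand G contains the 4-clique {0, 1, 3, 5}. A clique must lie in a single bag of any decomposition, so no decomposition can have width below 3. Therefore the treewidth is 3.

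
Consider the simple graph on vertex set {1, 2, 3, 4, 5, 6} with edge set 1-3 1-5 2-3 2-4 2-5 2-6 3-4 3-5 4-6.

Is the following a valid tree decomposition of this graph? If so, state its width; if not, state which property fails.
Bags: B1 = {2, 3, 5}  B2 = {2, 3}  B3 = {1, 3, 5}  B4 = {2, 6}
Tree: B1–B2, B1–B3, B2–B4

A tree decomposition must satisfy three properties: every vertex lies in some bag; for every edge, both endpoints lie together in some bag; and for every vertex, the bags containing it form a connected subtree. Here vertex 4 appears in no bag, so the decomposition is invalid.

No — vertex 4 appears in no bag.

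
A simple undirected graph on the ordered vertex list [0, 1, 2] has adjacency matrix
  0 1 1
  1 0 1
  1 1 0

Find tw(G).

2

A width-2 tree decomposition is:
Bags: B1 = {0, 1, 2}
Tree: (single bag)
With just one bag of size 3, the width is 3 − 1 = 2, so tw(G) ≤ 2. Conversely, {0, 1, 2} is a clique of size 3, and the vertices of any clique must share a bag in every tree decomposition; so some bag has ≥ 3 vertices and tw(G) ≥ 2. The upper and lower bounds meet at 2, so that is the treewidth.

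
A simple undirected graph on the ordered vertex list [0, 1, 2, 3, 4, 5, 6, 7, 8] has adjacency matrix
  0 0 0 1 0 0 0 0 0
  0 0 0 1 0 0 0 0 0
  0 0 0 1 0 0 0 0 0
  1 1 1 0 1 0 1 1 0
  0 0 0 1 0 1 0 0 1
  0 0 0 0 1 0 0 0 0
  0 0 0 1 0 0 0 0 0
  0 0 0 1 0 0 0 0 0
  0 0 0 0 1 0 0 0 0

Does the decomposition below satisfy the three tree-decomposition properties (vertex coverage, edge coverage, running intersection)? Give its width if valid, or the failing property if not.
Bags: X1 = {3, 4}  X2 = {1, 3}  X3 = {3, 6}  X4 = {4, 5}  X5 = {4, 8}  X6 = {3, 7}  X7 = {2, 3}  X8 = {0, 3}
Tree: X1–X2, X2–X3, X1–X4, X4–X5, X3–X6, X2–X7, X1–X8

Yes; width 1.

Every vertex of G appears in some bag (union = {0, 1, 2, 3, 4, 5, 6, 7, 8}); every edge is covered by a bag; and for each vertex v the set of bags containing v is connected in the bag tree. The decomposition is therefore valid. The largest bag has 2 vertices, so the width is 1.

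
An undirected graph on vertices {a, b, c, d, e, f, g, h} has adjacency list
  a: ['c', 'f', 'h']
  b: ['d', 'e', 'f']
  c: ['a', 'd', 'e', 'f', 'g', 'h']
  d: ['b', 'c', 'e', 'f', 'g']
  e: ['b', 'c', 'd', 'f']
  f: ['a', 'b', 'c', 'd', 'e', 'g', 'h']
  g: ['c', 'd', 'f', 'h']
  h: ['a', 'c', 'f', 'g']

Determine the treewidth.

3

A width-3 tree decomposition is:
Bags: B1 = {c, d, e, f}  B2 = {c, d, f, g}  B3 = {b, d, e, f}  B4 = {c, f, g, h}  B5 = {a, c, f, h}
Tree: B1–B2, B1–B3, B2–B4, B4–B5
The largest bag has 4 vertices, giving width 3; this decomposition certifies tw(G) ≤ 3. On the other hand G contains the 4-clique {c, d, f, g}. A clique must lie in a single bag of any decomposition, so no decomposition can have width below 3. Therefore the treewidth is 3.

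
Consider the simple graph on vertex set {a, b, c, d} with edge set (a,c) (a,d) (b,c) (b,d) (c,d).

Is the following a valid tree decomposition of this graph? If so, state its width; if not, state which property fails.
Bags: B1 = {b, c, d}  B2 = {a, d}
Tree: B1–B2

A tree decomposition must satisfy three properties: every vertex lies in some bag; for every edge, both endpoints lie together in some bag; and for every vertex, the bags containing it form a connected subtree. Here edge (c,a) lies in no bag, so the decomposition is invalid.

No — edge (c,a) lies in no bag.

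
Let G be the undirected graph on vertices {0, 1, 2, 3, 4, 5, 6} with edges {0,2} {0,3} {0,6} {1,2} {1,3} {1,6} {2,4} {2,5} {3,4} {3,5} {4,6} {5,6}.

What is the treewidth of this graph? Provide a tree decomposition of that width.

The largest bag has 4 vertices, giving width 3; this decomposition certifies tw(G) ≤ 3. For the lower bound: the 4 vertex sets {0,2}, {1,3}, {6}, {5} are disjoint, each induces a connected subgraph, and every pair is joined by at least one edge of G. Contracting each set to a single vertex therefore yields K_{4} as a minor, and since treewidth is minor-monotone, tw(G) ≥ tw(K_{4}) = 3. The upper and lower bounds meet at 3, so that is the treewidth.

Treewidth 3.
One optimal decomposition is:
Bags: B1 = {0, 2, 3, 6}  B2 = {1, 2, 3, 6}  B3 = {2, 3, 5, 6}  B4 = {2, 3, 4, 6}
Tree: B1–B2, B2–B3, B3–B4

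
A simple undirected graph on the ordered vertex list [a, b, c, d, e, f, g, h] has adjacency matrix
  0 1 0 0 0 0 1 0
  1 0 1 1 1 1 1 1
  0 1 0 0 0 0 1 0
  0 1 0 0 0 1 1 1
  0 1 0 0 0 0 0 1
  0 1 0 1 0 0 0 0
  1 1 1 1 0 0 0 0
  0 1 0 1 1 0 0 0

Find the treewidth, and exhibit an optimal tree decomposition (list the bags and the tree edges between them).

Every bag has size at most 3, so the width is 3 − 1 = 2 and tw(G) ≤ 2. On the other hand G contains the 3-clique {b, d, g}. A clique must lie in a single bag of any decomposition, so no decomposition can have width below 2. Combining the bounds, tw(G) = 2.

Treewidth 2.
Bags: B1 = {a, b, g}  B2 = {b, d, g}  B3 = {b, c, g}  B4 = {b, d, f}  B5 = {b, d, h}  B6 = {b, e, h}
Tree: B1–B2, B2–B3, B2–B4, B4–B5, B5–B6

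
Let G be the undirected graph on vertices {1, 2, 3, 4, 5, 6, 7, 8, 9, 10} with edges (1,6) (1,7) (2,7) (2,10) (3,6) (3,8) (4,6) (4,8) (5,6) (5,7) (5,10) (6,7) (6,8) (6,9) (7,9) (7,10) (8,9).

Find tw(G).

A width-2 tree decomposition is:
Bags: B1 = {5, 6, 7}  B2 = {5, 7, 10}  B3 = {6, 7, 9}  B4 = {6, 8, 9}  B5 = {3, 6, 8}  B6 = {1, 6, 7}  B7 = {2, 7, 10}  B8 = {4, 6, 8}
Tree: B1–B2, B1–B3, B3–B4, B4–B5, B1–B6, B2–B7, B5–B8
Each bag holds 3 vertices, so the decomposition has width 2, which upper-bounds the treewidth. Conversely, {2, 7, 10} is a clique of size 3, and the vertices of any clique must share a bag in every tree decomposition; so some bag has ≥ 3 vertices and tw(G) ≥ 2. The upper and lower bounds meet at 2, so that is the treewidth.

2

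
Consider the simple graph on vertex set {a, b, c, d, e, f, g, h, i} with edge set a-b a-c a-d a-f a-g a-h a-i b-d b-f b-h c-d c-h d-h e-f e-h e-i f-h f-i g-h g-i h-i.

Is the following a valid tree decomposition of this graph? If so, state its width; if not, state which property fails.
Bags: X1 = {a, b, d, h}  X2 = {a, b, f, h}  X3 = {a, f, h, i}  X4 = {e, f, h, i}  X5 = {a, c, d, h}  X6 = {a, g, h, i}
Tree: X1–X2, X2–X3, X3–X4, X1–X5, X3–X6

Every vertex of G appears in some bag (union = {a, b, c, d, e, f, g, h, i}); every edge is covered by a bag; and for each vertex v the set of bags containing v is connected in the bag tree. The decomposition is therefore valid. The largest bag has 4 vertices, so the width is 3.

Yes; width 3.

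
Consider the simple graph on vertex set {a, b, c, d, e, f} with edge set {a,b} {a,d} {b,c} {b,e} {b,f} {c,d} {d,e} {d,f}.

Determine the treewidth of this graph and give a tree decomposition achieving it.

Treewidth 2.
Bags: B1 = {a, b, d}  B2 = {b, d, e}  B3 = {b, c, d}  B4 = {b, d, f}
Tree: B1–B2, B2–B3, B3–B4

Every bag has size at most 3, so the width is 3 − 1 = 2 and tw(G) ≤ 2. Since a–b–e–d–a is a cycle in G, G is not acyclic. Forests are exactly the graphs of treewidth ≤ 1, so tw(G) ≥ 2. The upper and lower bounds meet at 2, so that is the treewidth.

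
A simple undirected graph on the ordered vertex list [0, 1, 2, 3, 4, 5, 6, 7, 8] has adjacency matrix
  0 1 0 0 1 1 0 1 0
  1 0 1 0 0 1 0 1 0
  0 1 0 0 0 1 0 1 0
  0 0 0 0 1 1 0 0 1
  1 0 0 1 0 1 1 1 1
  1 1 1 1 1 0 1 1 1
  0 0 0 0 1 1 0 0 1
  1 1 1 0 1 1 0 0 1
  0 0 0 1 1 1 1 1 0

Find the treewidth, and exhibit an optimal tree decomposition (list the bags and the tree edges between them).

Each bag holds 4 vertices, so the decomposition has width 3, which upper-bounds the treewidth. On the other hand G contains the 4-clique {0, 1, 5, 7}. A clique must lie in a single bag of any decomposition, so no decomposition can have width below 3. The upper and lower bounds meet at 3, so that is the treewidth.

Treewidth 3.
Bags: B1 = {4, 5, 7, 8}  B2 = {0, 4, 5, 7}  B3 = {4, 5, 6, 8}  B4 = {3, 4, 5, 8}  B5 = {0, 1, 5, 7}  B6 = {1, 2, 5, 7}
Tree: B1–B2, B1–B3, B3–B4, B2–B5, B5–B6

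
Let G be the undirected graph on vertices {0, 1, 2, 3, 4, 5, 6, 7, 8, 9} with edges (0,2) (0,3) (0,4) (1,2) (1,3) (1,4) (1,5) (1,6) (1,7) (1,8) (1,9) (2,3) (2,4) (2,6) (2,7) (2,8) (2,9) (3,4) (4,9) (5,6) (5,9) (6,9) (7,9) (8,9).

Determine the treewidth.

3

A width-3 tree decomposition is:
Bags: B1 = {1, 2, 4, 9}  B2 = {1, 2, 3, 4}  B3 = {0, 2, 3, 4}  B4 = {1, 2, 6, 9}  B5 = {1, 5, 6, 9}  B6 = {1, 2, 8, 9}  B7 = {1, 2, 7, 9}
Tree: B1–B2, B2–B3, B1–B4, B4–B5, B1–B6, B4–B7
Each bag holds 4 vertices, so the decomposition has width 3, which upper-bounds the treewidth. Conversely, {0, 2, 3, 4} is a clique of size 4, and the vertices of any clique must share a bag in every tree decomposition; so some bag has ≥ 4 vertices and tw(G) ≥ 3. The upper and lower bounds meet at 3, so that is the treewidth.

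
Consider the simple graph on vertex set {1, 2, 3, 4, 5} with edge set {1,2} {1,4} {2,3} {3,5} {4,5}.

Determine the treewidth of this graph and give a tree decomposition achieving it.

Treewidth 2.
One optimal decomposition is:
Bags: B1 = {1, 4, 5}  B2 = {1, 3, 5}  B3 = {1, 2, 3}
Tree: B1–B2, B2–B3

The largest bag has 3 vertices, giving width 2; this decomposition certifies tw(G) ≤ 2. For the lower bound, G contains the cycle 1–4–5–3–2–1, so G is not a forest; only forests have treewidth ≤ 1, hence tw(G) ≥ 2. The upper and lower bounds meet at 2, so that is the treewidth.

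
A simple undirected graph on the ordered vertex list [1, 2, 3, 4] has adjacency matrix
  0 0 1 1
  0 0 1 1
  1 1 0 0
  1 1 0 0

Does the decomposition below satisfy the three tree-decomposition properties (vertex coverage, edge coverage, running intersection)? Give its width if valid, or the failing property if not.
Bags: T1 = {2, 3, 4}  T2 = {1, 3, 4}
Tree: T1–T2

Every vertex of G appears in some bag (union = {1, 2, 3, 4}); every edge is covered by a bag; and for each vertex v the set of bags containing v is connected in the bag tree. The decomposition is therefore valid. The largest bag has 3 vertices, so the width is 2.

Yes; width 2.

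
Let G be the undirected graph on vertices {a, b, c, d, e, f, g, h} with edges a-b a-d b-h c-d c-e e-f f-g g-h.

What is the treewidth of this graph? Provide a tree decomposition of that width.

The largest bag has 3 vertices, giving width 2; this decomposition certifies tw(G) ≤ 2. Since d–c–e–f–g–h–b–a–d is a cycle in G, G is not acyclic. Forests are exactly the graphs of treewidth ≤ 1, so tw(G) ≥ 2. Therefore the treewidth is 2.

Treewidth 2.
One optimal decomposition is:
Bags: B1 = {c, d, e}  B2 = {d, e, f}  B3 = {d, f, g}  B4 = {d, g, h}  B5 = {b, d, h}  B6 = {a, b, d}
Tree: B1–B2, B2–B3, B3–B4, B4–B5, B5–B6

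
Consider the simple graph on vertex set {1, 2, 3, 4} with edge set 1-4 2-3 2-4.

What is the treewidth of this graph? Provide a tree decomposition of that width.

Every bag has size at most 2, so the width is 2 − 1 = 1 and tw(G) ≤ 1. G has an edge, so its treewidth is at least 1. Combining the bounds, tw(G) = 1.

Treewidth 1.
One such decomposition:
Bags: B1 = {2, 4}  B2 = {2, 3}  B3 = {1, 4}
Tree: B1–B2, B1–B3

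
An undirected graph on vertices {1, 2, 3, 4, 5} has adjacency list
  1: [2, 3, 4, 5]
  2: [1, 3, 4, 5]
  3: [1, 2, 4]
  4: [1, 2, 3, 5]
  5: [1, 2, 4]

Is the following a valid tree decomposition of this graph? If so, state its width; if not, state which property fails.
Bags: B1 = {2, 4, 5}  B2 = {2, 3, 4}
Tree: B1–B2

A tree decomposition must satisfy three properties: every vertex lies in some bag; for every edge, both endpoints lie together in some bag; and for every vertex, the bags containing it form a connected subtree. Here vertex 1 appears in no bag, so the decomposition is invalid.

No — vertex 1 appears in no bag.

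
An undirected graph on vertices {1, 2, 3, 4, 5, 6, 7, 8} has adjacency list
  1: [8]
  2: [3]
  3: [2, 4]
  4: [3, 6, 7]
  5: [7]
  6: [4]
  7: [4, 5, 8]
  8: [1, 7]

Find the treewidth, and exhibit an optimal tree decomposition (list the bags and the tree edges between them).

Treewidth 1.
Bags: B1 = {3, 4}  B2 = {4, 7}  B3 = {7, 8}  B4 = {2, 3}  B5 = {4, 6}  B6 = {5, 7}  B7 = {1, 8}
Tree: B1–B2, B2–B3, B1–B4, B2–B5, B2–B6, B3–B7

Each bag holds 2 vertices, so the decomposition has width 1, which upper-bounds the treewidth. Any graph with an edge has treewidth ≥ 1, and G has the edge 3–4. Hence tw(G) = 1 exactly.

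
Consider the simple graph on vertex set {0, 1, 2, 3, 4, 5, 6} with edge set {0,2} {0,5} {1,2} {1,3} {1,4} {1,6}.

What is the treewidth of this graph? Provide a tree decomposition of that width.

Treewidth 1.
One such decomposition:
Bags: B1 = {1, 2}  B2 = {1, 3}  B3 = {0, 2}  B4 = {1, 6}  B5 = {0, 5}  B6 = {1, 4}
Tree: B1–B2, B1–B3, B2–B4, B3–B5, B1–B6

The largest bag has 2 vertices, giving width 1; this decomposition certifies tw(G) ≤ 1. Any graph with an edge has treewidth ≥ 1, and G has the edge 2–1. Combining the bounds, tw(G) = 1.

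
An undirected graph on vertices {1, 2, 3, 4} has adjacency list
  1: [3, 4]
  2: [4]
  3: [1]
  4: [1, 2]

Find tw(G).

1

A width-1 tree decomposition is:
Bags: B1 = {2, 4}  B2 = {1, 4}  B3 = {1, 3}
Tree: B1–B2, B2–B3
The largest bag has 2 vertices, giving width 1; this decomposition certifies tw(G) ≤ 1. Any graph with an edge has treewidth ≥ 1, and G has the edge 2–4. Therefore the treewidth is 1.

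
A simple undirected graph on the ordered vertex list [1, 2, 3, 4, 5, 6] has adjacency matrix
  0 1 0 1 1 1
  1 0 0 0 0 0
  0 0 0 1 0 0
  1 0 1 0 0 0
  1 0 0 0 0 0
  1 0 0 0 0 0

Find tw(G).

A width-1 tree decomposition is:
Bags: B1 = {1, 5}  B2 = {1, 4}  B3 = {3, 4}  B4 = {1, 6}  B5 = {1, 2}
Tree: B1–B2, B2–B3, B2–B4, B2–B5
Every bag has size at most 2, so the width is 2 − 1 = 1 and tw(G) ≤ 1. G has an edge, so its treewidth is at least 1. Combining the bounds, tw(G) = 1.

1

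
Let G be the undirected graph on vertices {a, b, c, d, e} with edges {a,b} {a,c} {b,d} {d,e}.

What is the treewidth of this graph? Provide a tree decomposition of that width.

Treewidth 1.
One such decomposition:
Bags: B1 = {a, c}  B2 = {a, b}  B3 = {b, d}  B4 = {d, e}
Tree: B1–B2, B2–B3, B3–B4

Each bag holds 2 vertices, so the decomposition has width 1, which upper-bounds the treewidth. Any graph with an edge has treewidth ≥ 1, and G has the edge c–a. Hence tw(G) = 1 exactly.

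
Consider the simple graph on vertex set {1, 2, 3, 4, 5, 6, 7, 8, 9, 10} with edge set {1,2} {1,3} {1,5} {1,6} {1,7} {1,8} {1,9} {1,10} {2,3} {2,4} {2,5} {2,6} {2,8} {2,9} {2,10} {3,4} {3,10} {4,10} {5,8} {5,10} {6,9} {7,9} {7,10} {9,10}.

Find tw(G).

3

A width-3 tree decomposition is:
Bags: B1 = {1, 2, 9, 10}  B2 = {1, 2, 5, 10}  B3 = {1, 2, 5, 8}  B4 = {1, 2, 6, 9}  B5 = {1, 2, 3, 10}  B6 = {1, 7, 9, 10}  B7 = {2, 3, 4, 10}
Tree: B1–B2, B2–B3, B1–B4, B1–B5, B1–B6, B5–B7
Every bag has size at most 4, so the width is 4 − 1 = 3 and tw(G) ≤ 3. Conversely, {1, 2, 5, 8} is a clique of size 4, and the vertices of any clique must share a bag in every tree decomposition; so some bag has ≥ 4 vertices and tw(G) ≥ 3. Hence tw(G) = 3 exactly.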